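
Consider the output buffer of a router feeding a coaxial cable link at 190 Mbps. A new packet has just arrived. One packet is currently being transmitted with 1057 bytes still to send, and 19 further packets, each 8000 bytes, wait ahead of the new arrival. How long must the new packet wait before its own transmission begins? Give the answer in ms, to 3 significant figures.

Each queued packet: L/R = 64000/190000000 = 0.336842 ms.
19 queued → 6.4 ms.
Plus remaining 8456 bits of current packet: 0.0445053 ms.
Queuing delay = 6.44 ms.

6.44 ms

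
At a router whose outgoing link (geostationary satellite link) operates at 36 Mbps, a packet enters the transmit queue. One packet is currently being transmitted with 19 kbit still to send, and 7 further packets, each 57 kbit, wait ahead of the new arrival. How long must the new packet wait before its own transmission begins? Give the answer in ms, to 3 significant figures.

11.6 ms

Each queued packet: L/R = 57000/36000000 = 1.58333 ms.
7 queued → 11.0833 ms.
Plus remaining 19000 bits of current packet: 0.527778 ms.
Queuing delay = 11.6 ms.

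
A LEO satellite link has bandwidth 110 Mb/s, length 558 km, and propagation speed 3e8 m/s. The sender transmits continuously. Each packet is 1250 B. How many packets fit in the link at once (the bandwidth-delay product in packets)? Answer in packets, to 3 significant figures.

20.5 packets

Propagation delay = 558000 / 300000000 = 0.00186 s.
BDP = R × t_prop = 110000000 × 0.00186 = 204600 bits.
In packets of 10000 bits: 20.5 packets.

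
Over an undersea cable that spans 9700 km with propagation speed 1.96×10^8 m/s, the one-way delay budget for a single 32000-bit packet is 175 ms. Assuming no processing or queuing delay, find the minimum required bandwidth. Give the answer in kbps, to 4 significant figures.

Propagation delay = 9700000 / 196000000 = 49.4898 ms.
Transmission budget = 175 − 49.4898 = 125.51 ms.
R ≥ L / t_tx = 32000 bits / 0.12551 s = 255.0 kbps.

255.0 kbps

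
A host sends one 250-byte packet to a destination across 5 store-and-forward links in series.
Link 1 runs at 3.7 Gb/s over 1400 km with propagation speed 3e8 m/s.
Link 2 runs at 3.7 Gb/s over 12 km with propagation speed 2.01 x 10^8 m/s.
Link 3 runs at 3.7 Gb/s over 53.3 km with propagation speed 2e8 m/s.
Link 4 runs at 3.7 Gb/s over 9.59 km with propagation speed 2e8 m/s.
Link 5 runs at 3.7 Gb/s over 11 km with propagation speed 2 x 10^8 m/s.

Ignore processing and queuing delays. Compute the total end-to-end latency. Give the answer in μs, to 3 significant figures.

5100 μs

L = 250 × 8 = 2000 bits.
Transmission delay per hop = L/R = 2000/3700000000 = 0.540541 μs; 5 hops → 2.7027 μs.
Propagation delays (d/s per hop): 4666.67, 59.7015, 266.5, 47.95, 55 μs; sum = 5095.82 μs.
End-to-end = 5100 μs.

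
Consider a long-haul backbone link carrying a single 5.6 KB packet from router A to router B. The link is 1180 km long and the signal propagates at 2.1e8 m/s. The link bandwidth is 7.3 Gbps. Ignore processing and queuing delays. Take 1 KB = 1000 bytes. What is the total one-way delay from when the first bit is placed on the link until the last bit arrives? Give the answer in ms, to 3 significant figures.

5.63 ms

L = 44800 bits.
Transmission delay = L/R = 44800 / 7300000000 = 0.00613699 ms.
Propagation delay = d/s = 1180000 m / 210000000 m/s = 5.61905 ms.
Total = 5.63 ms.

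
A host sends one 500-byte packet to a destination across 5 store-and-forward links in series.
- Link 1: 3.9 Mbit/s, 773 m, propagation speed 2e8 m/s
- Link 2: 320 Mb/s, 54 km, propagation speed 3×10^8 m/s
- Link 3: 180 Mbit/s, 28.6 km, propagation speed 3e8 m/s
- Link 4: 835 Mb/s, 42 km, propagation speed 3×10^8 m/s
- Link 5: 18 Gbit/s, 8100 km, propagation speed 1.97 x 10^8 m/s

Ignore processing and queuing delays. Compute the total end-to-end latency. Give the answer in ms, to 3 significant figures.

L = 500 × 8 = 4000 bits.
Transmission delays (L/R per hop): 1.02564, 0.0125, 0.0222222, 0.00479042, 0.000222222 ms; sum = 1.06538 ms.
Propagation delays (d/s per hop): 0.003865, 0.18, 0.0953333, 0.14, 41.1168 ms; sum = 41.5359 ms.
End-to-end = 42.6 ms.

42.6 ms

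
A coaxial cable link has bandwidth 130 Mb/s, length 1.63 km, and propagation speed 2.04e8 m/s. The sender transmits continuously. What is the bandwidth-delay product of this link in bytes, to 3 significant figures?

130 bytes

Propagation delay = 1630 / 204000000 = 7.9902e-06 s.
BDP = R × t_prop = 130000000 × 7.9902e-06 = 1038.73 bits.
In bytes: 1038.73/8 = 130 bytes.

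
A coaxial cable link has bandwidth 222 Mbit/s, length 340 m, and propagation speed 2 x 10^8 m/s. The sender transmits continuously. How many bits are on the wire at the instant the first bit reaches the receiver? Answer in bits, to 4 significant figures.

377.4 bits

Propagation delay = 340 / 200000000 = 1.7e-06 s.
BDP = R × t_prop = 222000000 × 1.7e-06 = 377.4 bits.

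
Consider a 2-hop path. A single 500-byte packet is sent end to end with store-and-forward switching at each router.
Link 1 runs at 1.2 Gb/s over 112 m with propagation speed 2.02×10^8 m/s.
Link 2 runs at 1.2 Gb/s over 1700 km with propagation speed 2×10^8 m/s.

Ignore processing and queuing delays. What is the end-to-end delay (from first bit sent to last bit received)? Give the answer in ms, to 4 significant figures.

8.507 ms

L = 500 × 8 = 4000 bits.
Transmission delay per hop = L/R = 4000/1200000000 = 0.00333333 ms; 2 hops → 0.00666667 ms.
Propagation delays (d/s per hop): 0.000554455, 8.5 ms; sum = 8.50055 ms.
End-to-end = 8.507 ms.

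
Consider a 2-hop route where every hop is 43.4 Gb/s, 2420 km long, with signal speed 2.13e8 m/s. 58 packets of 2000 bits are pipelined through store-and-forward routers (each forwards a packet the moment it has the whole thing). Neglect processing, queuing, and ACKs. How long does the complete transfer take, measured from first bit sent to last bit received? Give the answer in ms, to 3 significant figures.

Per-hop transmission t_tx = L/R = 2000/43400000000 = 4.60829e-05 ms.
Per-hop propagation t_prop = 2420000/213000000 = 11.3615 ms.
Pipeline fill: first packet needs 2·t_tx to clear all hops; remaining 57 packets each add one t_tx.
Total = (2+58-1)·t_tx + 2·t_prop = 59·4.60829e-05 + 2·11.3615 = 22.7 ms.

22.7 ms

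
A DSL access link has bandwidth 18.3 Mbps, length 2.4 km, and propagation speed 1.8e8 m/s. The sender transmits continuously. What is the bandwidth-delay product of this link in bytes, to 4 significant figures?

30.50 bytes

Propagation delay = 2400 / 180000000 = 1.33333e-05 s.
BDP = R × t_prop = 18300000 × 1.33333e-05 = 244 bits.
In bytes: 244/8 = 30.50 bytes.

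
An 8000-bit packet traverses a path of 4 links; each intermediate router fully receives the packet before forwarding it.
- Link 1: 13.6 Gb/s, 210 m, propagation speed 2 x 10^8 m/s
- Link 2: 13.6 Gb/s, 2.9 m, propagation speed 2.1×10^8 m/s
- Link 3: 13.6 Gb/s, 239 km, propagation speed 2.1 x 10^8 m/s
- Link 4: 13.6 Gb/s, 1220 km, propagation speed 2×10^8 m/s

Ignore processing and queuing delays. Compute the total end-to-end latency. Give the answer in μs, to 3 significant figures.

7240 μs

Transmission delay per hop = L/R = 8000/13600000000 = 0.588235 μs; 4 hops → 2.35294 μs.
Propagation delays (d/s per hop): 1.05, 0.0138095, 1138.1, 6100 μs; sum = 7239.16 μs.
End-to-end = 7240 μs.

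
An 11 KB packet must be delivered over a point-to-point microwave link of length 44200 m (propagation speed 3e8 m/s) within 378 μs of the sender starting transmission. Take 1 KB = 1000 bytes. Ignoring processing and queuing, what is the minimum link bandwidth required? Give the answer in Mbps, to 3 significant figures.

382 Mbps

L = 88000 bits.
Propagation delay = 44200 / 300000000 = 147.333 μs.
Transmission budget = 378 − 147.333 = 230.667 μs.
R ≥ L / t_tx = 88000 bits / 0.000230667 s = 382 Mbps.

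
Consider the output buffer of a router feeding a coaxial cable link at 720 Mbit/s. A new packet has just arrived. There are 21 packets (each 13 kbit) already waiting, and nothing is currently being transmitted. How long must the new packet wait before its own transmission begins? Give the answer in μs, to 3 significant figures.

379 μs

Each queued packet: L/R = 13000/720000000 = 18.0556 μs.
21 queued → 379.167 μs.
Queuing delay = 379 μs.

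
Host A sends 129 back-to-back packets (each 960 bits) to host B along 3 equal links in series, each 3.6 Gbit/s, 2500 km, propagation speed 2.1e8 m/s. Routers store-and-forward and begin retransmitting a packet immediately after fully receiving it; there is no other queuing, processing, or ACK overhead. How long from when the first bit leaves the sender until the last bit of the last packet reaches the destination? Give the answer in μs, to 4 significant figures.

35750 μs

Per-hop transmission t_tx = L/R = 960/3600000000 = 0.266667 μs.
Per-hop propagation t_prop = 2500000/210000000 = 11904.8 μs.
Pipeline fill: first packet needs 3·t_tx to clear all hops; remaining 128 packets each add one t_tx.
Total = (3+129-1)·t_tx + 3·t_prop = 131·0.266667 + 3·11904.8 = 35750 μs.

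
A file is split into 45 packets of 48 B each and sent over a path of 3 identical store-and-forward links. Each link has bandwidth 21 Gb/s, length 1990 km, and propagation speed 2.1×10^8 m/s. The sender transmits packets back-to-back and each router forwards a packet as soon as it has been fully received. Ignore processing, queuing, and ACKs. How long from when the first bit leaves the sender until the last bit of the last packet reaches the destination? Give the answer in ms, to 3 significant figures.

28.4 ms

Per-hop transmission t_tx = L/R = 384/21000000000 = 1.82857e-05 ms.
Per-hop propagation t_prop = 1990000/210000000 = 9.47619 ms.
Pipeline fill: first packet needs 3·t_tx to clear all hops; remaining 44 packets each add one t_tx.
Total = (3+45-1)·t_tx + 3·t_prop = 47·1.82857e-05 + 3·9.47619 = 28.4 ms.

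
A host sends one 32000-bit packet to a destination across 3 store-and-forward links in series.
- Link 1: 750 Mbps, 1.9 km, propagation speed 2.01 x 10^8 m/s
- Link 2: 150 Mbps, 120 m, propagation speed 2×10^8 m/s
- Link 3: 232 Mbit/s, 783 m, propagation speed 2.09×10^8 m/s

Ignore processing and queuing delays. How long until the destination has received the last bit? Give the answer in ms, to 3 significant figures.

0.408 ms

Transmission delays (L/R per hop): 0.0426667, 0.213333, 0.137931 ms; sum = 0.393931 ms.
Propagation delays (d/s per hop): 0.00945274, 0.0006, 0.00374641 ms; sum = 0.0137991 ms.
End-to-end = 0.408 ms.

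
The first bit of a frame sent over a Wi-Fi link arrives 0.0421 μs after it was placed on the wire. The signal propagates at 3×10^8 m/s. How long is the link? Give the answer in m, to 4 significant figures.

d = s × t_prop = 300000000 × 4.21e-08 = 12.63 m.

12.63 m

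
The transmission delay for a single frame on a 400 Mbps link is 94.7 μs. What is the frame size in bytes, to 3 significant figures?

4740 bytes

L = R × t_tx = 400000000 b/s × 9.47e-05 s = 37880 bits.
In bytes: 37880 / 8 = 4740 bytes.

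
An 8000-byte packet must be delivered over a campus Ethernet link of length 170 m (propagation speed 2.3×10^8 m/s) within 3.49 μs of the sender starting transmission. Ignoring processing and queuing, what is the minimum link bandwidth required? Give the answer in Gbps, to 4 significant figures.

L = 64000 bits.
Propagation delay = 170 / 2.3e+08 = 0.73913 μs.
Transmission budget = 3.49 − 0.73913 = 2.75087 μs.
R ≥ L / t_tx = 64000 bits / 2.75087e-06 s = 23.27 Gbps.

23.27 Gbps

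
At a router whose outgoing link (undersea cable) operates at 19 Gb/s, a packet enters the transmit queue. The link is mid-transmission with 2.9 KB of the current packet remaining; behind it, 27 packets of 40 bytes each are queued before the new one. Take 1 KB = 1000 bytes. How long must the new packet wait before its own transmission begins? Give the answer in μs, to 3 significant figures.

Each queued packet: L/R = 320/19000000000 = 0.0168421 μs.
27 queued → 0.454737 μs.
Plus remaining 23200 bits of current packet: 1.22105 μs.
Queuing delay = 1.68 μs.

1.68 μs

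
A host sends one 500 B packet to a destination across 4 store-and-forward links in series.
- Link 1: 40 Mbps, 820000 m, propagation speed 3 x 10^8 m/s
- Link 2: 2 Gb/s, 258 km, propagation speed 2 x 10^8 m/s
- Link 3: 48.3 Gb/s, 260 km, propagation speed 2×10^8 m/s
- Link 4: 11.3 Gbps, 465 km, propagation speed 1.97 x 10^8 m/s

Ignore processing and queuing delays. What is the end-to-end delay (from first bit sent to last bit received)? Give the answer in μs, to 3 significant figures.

L = 500 × 8 = 4000 bits.
Transmission delays (L/R per hop): 100, 2, 0.0828157, 0.353982 μs; sum = 102.437 μs.
Propagation delays (d/s per hop): 2733.33, 1290, 1300, 2360.41 μs; sum = 7683.74 μs.
End-to-end = 7790 μs.

7790 μs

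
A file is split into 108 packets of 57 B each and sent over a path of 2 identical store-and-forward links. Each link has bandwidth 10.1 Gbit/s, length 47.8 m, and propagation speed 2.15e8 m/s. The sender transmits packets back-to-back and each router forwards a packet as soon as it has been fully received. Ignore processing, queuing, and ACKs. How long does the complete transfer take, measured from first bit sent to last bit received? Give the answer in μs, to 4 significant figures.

Per-hop transmission t_tx = L/R = 456/10100000000 = 0.0451485 μs.
Per-hop propagation t_prop = 47.8/215000000 = 0.222326 μs.
Pipeline fill: first packet needs 2·t_tx to clear all hops; remaining 107 packets each add one t_tx.
Total = (2+108-1)·t_tx + 2·t_prop = 109·0.0451485 + 2·0.222326 = 5.366 μs.

5.366 μs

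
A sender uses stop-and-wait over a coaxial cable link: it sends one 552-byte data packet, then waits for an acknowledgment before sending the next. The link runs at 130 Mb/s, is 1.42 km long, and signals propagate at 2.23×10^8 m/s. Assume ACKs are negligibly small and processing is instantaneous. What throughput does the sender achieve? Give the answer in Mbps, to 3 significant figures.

t_tx = L/R = 4416/130000000 = 3.39692e-05 s.
t_prop = 1420/223000000 = 6.36771e-06 s; RTT = 1.27354e-05 s.
Cycle = t_tx + RTT = 4.67047e-05 s.
Throughput = L / cycle = 4416 / 4.67047e-05 = 94.6 Mbps.

94.6 Mbps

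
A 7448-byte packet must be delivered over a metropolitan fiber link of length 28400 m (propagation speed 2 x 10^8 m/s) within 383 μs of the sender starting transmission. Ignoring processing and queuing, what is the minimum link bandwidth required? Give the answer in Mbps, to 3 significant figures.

L = 59584 bits.
Propagation delay = 28400 / 200000000 = 142 μs.
Transmission budget = 383 − 142 = 241 μs.
R ≥ L / t_tx = 59584 bits / 0.000241 s = 247 Mbps.

247 Mbps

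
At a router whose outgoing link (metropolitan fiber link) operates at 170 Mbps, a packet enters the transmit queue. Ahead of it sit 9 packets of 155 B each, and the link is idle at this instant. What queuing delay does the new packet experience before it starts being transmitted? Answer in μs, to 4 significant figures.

65.65 μs

Each queued packet: L/R = 1240/170000000 = 7.29412 μs.
9 queued → 65.6471 μs.
Queuing delay = 65.65 μs.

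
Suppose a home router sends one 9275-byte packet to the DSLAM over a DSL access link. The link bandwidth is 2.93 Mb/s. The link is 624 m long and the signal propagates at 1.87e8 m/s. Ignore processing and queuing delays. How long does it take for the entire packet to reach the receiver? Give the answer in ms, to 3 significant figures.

25.3 ms

L = 9275 × 8 = 74200 bits.
Transmission delay = L/R = 74200 / 2930000 = 25.3242 ms.
Propagation delay = d/s = 624 m / 187000000 m/s = 0.0033369 ms.
Total = 25.3 ms.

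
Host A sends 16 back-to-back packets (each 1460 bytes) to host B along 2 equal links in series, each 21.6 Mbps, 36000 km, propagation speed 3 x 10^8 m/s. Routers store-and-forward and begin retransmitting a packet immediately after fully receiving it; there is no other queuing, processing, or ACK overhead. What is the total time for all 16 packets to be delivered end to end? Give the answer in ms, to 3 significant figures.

Per-hop transmission t_tx = L/R = 11680/21600000 = 0.540741 ms.
Per-hop propagation t_prop = 36000000/300000000 = 120 ms.
Pipeline fill: first packet needs 2·t_tx to clear all hops; remaining 15 packets each add one t_tx.
Total = (2+16-1)·t_tx + 2·t_prop = 17·0.540741 + 2·120 = 249 ms.

249 ms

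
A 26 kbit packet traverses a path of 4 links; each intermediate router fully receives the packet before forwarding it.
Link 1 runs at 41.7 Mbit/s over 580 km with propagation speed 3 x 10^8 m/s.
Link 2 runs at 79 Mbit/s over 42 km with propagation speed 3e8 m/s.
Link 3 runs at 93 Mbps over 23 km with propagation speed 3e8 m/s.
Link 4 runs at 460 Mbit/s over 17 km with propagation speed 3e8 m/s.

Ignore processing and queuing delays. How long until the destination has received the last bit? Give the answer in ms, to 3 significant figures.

L = 26000 bits.
Transmission delays (L/R per hop): 0.623501, 0.329114, 0.27957, 0.0565217 ms; sum = 1.28871 ms.
Propagation delays (d/s per hop): 1.93333, 0.14, 0.0766667, 0.0566667 ms; sum = 2.20667 ms.
End-to-end = 3.50 ms.

3.50 ms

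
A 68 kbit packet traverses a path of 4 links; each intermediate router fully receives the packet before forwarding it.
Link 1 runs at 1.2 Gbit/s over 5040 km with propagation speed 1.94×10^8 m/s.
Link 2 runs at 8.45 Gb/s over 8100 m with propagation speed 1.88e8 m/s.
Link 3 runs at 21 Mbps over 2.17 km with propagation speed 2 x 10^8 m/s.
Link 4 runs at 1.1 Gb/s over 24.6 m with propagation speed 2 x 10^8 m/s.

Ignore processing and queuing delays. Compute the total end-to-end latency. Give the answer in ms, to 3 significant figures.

L = 68000 bits.
Transmission delays (L/R per hop): 0.0566667, 0.00804734, 3.2381, 0.0618182 ms; sum = 3.36463 ms.
Propagation delays (d/s per hop): 25.9794, 0.0430851, 0.01085, 0.000123 ms; sum = 26.0334 ms.
End-to-end = 29.4 ms.

29.4 ms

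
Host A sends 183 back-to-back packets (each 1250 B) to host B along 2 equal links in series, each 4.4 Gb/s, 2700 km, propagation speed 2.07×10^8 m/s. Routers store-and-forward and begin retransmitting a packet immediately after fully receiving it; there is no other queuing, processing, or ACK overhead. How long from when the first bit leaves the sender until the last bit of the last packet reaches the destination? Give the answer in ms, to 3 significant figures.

Per-hop transmission t_tx = L/R = 10000/4400000000 = 0.00227273 ms.
Per-hop propagation t_prop = 2700000/2.07e+08 = 13.0435 ms.
Pipeline fill: first packet needs 2·t_tx to clear all hops; remaining 182 packets each add one t_tx.
Total = (2+183-1)·t_tx + 2·t_prop = 184·0.00227273 + 2·13.0435 = 26.5 ms.

26.5 ms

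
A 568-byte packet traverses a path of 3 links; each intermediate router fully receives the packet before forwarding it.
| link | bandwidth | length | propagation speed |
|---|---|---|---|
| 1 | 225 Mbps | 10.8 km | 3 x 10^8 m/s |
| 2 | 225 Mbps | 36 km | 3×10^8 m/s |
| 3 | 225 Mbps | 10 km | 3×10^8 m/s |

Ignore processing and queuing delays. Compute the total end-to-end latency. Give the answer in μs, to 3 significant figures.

L = 568 × 8 = 4544 bits.
Transmission delay per hop = L/R = 4544/225000000 = 20.1956 μs; 3 hops → 60.5867 μs.
Propagation delays (d/s per hop): 36, 120, 33.3333 μs; sum = 189.333 μs.
End-to-end = 250 μs.

250 μs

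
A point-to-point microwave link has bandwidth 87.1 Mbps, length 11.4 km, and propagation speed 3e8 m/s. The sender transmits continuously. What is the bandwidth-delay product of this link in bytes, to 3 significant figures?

414 bytes

Propagation delay = 11400 / 300000000 = 3.8e-05 s.
BDP = R × t_prop = 87100000 × 3.8e-05 = 3309.8 bits.
In bytes: 3309.8/8 = 414 bytes.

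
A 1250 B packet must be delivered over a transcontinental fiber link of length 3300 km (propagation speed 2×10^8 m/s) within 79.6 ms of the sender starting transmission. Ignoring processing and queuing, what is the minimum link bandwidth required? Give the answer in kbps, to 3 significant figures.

158 kbps

L = 10000 bits.
Propagation delay = 3300000 / 200000000 = 16.5 ms.
Transmission budget = 79.6 − 16.5 = 63.1 ms.
R ≥ L / t_tx = 10000 bits / 0.0631 s = 158 kbps.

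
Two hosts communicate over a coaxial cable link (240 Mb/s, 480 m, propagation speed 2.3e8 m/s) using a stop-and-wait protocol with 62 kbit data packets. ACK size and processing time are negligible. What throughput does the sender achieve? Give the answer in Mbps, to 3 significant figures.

t_tx = L/R = 62000/240000000 = 0.000258333 s.
t_prop = 480/2.3e+08 = 2.08696e-06 s; RTT = 4.17391e-06 s.
Cycle = t_tx + RTT = 0.000262507 s.
Throughput = L / cycle = 62000 / 0.000262507 = 236 Mbps.

236 Mbps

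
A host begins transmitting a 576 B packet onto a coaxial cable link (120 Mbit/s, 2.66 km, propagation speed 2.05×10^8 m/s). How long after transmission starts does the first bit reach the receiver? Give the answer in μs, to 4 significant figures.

First bit experiences only propagation delay: d/s = 2660/2.05e+08 = 12.98 μs.

12.98 μs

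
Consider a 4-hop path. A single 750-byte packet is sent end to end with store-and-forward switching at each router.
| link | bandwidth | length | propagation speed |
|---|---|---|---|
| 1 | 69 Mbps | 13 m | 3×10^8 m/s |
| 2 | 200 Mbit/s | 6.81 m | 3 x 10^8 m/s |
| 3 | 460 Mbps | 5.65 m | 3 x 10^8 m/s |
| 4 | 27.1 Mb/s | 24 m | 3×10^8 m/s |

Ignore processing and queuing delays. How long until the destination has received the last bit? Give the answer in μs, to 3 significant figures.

L = 750 × 8 = 6000 bits.
Transmission delays (L/R per hop): 86.9565, 30, 13.0435, 221.402 μs; sum = 351.402 μs.
Propagation delays (d/s per hop): 0.0433333, 0.0227, 0.0188333, 0.08 μs; sum = 0.164867 μs.
End-to-end = 352 μs.

352 μs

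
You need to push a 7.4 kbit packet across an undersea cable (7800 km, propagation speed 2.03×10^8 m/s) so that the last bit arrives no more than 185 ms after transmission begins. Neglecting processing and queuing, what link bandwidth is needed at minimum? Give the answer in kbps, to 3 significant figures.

Propagation delay = 7800000 / 2.03e+08 = 38.4236 ms.
Transmission budget = 185 − 38.4236 = 146.576 ms.
R ≥ L / t_tx = 7400 bits / 0.146576 s = 50.5 kbps.

50.5 kbps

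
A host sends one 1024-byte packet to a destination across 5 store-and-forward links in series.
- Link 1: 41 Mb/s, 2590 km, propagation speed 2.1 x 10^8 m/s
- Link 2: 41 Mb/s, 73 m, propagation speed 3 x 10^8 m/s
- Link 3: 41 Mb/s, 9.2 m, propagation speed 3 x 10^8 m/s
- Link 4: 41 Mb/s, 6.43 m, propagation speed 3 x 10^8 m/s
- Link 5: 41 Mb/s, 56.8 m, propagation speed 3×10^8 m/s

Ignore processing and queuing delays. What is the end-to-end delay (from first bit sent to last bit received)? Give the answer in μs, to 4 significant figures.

L = 1024 × 8 = 8192 bits.
Transmission delay per hop = L/R = 8192/41000000 = 199.805 μs; 5 hops → 999.024 μs.
Propagation delays (d/s per hop): 12333.3, 0.243333, 0.0306667, 0.0214333, 0.189333 μs; sum = 12333.8 μs.
End-to-end = 13330 μs.

13330 μs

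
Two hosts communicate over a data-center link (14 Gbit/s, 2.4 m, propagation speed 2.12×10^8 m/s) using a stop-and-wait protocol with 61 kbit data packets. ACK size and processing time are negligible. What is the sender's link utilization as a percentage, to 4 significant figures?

t_tx = L/R = 61000/14000000000 = 4.35714e-06 s.
t_prop = 2.4/212000000 = 1.13208e-08 s; RTT = 2.26415e-08 s.
Cycle = t_tx + RTT = 4.37978e-06 s.
Utilization = t_tx / cycle = 4.35714e-06/4.37978e-06 = 99.48 %.

99.48 %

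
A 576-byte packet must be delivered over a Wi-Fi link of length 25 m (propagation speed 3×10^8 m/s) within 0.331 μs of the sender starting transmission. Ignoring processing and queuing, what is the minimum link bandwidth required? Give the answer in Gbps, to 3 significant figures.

18.6 Gbps

L = 4608 bits.
Propagation delay = 25 / 300000000 = 0.0833333 μs.
Transmission budget = 0.331 − 0.0833333 = 0.247667 μs.
R ≥ L / t_tx = 4608 bits / 2.47667e-07 s = 18.6 Gbps.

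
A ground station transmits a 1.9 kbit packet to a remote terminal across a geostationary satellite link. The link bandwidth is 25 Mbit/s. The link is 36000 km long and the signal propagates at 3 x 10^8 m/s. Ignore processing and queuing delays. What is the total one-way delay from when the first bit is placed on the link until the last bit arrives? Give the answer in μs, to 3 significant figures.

120000 μs

L = 1900 bits.
Transmission delay = L/R = 1900 / 25000000 = 76 μs.
Propagation delay = d/s = 36000000 m / 300000000 m/s = 120000 μs.
Total = 120000 μs.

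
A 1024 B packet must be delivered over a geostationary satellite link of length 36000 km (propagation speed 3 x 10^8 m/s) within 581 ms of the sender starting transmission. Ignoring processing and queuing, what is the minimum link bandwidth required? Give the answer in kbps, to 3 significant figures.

L = 8192 bits.
Propagation delay = 36000000 / 300000000 = 120 ms.
Transmission budget = 581 − 120 = 461 ms.
R ≥ L / t_tx = 8192 bits / 0.461 s = 17.8 kbps.

17.8 kbps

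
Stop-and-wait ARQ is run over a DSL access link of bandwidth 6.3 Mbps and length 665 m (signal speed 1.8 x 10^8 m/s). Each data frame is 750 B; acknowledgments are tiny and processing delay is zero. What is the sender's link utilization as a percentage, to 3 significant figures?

t_tx = L/R = 6000/6300000 = 0.000952381 s.
t_prop = 665/180000000 = 3.69444e-06 s; RTT = 7.38889e-06 s.
Cycle = t_tx + RTT = 0.00095977 s.
Utilization = t_tx / cycle = 0.000952381/0.00095977 = 99.2 %.

99.2 %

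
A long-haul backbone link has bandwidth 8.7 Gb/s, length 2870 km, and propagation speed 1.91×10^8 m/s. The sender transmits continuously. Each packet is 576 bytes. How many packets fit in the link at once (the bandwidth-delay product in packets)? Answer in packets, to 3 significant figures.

Propagation delay = 2870000 / 191000000 = 0.0150262 s.
BDP = R × t_prop = 8700000000 × 0.0150262 = 130728000 bits.
In packets of 4608 bits: 28400 packets.

28400 packets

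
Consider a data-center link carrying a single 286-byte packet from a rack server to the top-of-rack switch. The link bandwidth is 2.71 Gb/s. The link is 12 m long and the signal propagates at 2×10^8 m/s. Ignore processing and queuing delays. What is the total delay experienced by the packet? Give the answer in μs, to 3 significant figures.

0.904 μs

L = 286 × 8 = 2288 bits.
Transmission delay = L/R = 2288 / 2710000000 = 0.84428 μs.
Propagation delay = d/s = 12 m / 200000000 m/s = 0.06 μs.
Total = 0.904 μs.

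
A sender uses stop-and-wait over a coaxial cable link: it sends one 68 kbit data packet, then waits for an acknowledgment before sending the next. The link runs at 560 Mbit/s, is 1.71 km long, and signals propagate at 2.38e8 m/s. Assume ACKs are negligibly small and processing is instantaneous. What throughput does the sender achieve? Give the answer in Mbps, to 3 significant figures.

501 Mbps

t_tx = L/R = 68000/560000000 = 0.000121429 s.
t_prop = 1710/238000000 = 7.18487e-06 s; RTT = 1.43697e-05 s.
Cycle = t_tx + RTT = 0.000135798 s.
Throughput = L / cycle = 68000 / 0.000135798 = 501 Mbps.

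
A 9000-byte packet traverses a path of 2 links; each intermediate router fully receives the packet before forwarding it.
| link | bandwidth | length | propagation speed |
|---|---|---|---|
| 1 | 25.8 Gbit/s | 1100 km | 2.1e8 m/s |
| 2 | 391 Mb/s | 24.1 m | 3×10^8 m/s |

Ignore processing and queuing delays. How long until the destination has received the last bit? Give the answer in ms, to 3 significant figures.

5.43 ms

L = 9000 × 8 = 72000 bits.
Transmission delays (L/R per hop): 0.0027907, 0.184143 ms; sum = 0.186934 ms.
Propagation delays (d/s per hop): 5.2381, 8.03333e-05 ms; sum = 5.23818 ms.
End-to-end = 5.43 ms.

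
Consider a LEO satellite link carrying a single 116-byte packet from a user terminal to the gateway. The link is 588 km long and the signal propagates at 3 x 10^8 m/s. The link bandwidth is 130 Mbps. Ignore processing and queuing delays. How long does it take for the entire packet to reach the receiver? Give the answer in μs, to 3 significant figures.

L = 116 × 8 = 928 bits.
Transmission delay = L/R = 928 / 130000000 = 7.13846 μs.
Propagation delay = d/s = 588000 m / 300000000 m/s = 1960 μs.
Total = 1970 μs.

1970 μs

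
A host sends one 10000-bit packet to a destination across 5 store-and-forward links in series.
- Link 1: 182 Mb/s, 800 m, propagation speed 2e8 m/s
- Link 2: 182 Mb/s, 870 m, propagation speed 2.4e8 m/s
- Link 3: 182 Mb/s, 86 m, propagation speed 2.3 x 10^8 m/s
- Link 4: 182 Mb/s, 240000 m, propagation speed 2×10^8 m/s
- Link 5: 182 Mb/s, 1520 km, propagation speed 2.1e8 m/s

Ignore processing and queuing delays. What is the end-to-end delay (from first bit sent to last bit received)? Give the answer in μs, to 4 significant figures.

8721 μs

Transmission delay per hop = L/R = 10000/182000000 = 54.9451 μs; 5 hops → 274.725 μs.
Propagation delays (d/s per hop): 4, 3.625, 0.373913, 1200, 7238.1 μs; sum = 8446.09 μs.
End-to-end = 8721 μs.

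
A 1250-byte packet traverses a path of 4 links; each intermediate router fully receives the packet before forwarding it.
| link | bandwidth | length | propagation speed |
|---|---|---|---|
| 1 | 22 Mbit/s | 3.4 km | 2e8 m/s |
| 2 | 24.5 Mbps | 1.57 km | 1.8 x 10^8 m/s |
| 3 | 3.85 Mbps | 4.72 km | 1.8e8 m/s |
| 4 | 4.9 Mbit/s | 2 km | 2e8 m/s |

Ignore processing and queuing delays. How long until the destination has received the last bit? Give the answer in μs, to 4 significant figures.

L = 1250 × 8 = 10000 bits.
Transmission delays (L/R per hop): 454.545, 408.163, 2597.4, 2040.82 μs; sum = 5500.93 μs.
Propagation delays (d/s per hop): 17, 8.72222, 26.2222, 10 μs; sum = 61.9444 μs.
End-to-end = 5563 μs.

5563 μs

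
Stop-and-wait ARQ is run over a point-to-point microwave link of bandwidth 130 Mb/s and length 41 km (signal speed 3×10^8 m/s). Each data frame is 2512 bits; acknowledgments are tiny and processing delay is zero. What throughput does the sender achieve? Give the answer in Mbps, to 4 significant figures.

t_tx = L/R = 2512/130000000 = 1.93231e-05 s.
t_prop = 41000/300000000 = 0.000136667 s; RTT = 0.000273333 s.
Cycle = t_tx + RTT = 0.000292656 s.
Throughput = L / cycle = 2512 / 0.000292656 = 8.583 Mbps.

8.583 Mbps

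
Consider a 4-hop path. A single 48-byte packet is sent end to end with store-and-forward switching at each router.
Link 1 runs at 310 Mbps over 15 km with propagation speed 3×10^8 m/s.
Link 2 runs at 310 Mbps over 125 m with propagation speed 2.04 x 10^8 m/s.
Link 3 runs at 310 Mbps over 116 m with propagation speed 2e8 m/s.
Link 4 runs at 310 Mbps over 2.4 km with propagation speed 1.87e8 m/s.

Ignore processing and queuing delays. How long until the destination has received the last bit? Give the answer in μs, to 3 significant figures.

69.0 μs

L = 48 × 8 = 384 bits.
Transmission delay per hop = L/R = 384/310000000 = 1.23871 μs; 4 hops → 4.95484 μs.
Propagation delays (d/s per hop): 50, 0.612745, 0.58, 12.8342 μs; sum = 64.027 μs.
End-to-end = 69.0 μs.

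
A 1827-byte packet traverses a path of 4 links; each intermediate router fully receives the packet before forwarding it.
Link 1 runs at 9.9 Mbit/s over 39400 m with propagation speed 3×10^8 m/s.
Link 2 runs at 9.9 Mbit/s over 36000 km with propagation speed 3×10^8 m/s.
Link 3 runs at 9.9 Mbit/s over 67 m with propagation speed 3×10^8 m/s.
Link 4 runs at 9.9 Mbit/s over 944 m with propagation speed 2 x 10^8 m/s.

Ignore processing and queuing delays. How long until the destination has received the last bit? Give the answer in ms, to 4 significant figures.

L = 1827 × 8 = 14616 bits.
Transmission delay per hop = L/R = 14616/9900000 = 1.47636 ms; 4 hops → 5.90545 ms.
Propagation delays (d/s per hop): 0.131333, 120, 0.000223333, 0.00472 ms; sum = 120.136 ms.
End-to-end = 126.0 ms.

126.0 ms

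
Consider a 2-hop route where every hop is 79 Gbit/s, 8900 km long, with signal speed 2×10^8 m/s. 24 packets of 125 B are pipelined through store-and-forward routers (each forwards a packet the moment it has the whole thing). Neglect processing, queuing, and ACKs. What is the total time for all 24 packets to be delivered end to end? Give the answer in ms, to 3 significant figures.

89.0 ms

Per-hop transmission t_tx = L/R = 1000/79000000000 = 1.26582e-05 ms.
Per-hop propagation t_prop = 8900000/200000000 = 44.5 ms.
Pipeline fill: first packet needs 2·t_tx to clear all hops; remaining 23 packets each add one t_tx.
Total = (2+24-1)·t_tx + 2·t_prop = 25·1.26582e-05 + 2·44.5 = 89.0 ms.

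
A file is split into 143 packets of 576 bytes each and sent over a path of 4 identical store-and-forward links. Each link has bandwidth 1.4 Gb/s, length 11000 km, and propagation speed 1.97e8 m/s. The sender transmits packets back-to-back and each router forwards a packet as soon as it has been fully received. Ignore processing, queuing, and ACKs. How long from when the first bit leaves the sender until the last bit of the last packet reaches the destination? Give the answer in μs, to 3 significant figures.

224000 μs

Per-hop transmission t_tx = L/R = 4608/1400000000 = 3.29143 μs.
Per-hop propagation t_prop = 11000000/197000000 = 55837.6 μs.
Pipeline fill: first packet needs 4·t_tx to clear all hops; remaining 142 packets each add one t_tx.
Total = (4+143-1)·t_tx + 4·t_prop = 146·3.29143 + 4·55837.6 = 224000 μs.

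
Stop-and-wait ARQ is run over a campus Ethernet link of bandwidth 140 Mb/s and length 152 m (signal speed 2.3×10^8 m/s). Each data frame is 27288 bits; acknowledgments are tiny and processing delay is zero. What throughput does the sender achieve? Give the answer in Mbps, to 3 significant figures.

t_tx = L/R = 27288/140000000 = 0.000194914 s.
t_prop = 152/2.3e+08 = 6.6087e-07 s; RTT = 1.32174e-06 s.
Cycle = t_tx + RTT = 0.000196236 s.
Throughput = L / cycle = 27288 / 0.000196236 = 139 Mbps.

139 Mbps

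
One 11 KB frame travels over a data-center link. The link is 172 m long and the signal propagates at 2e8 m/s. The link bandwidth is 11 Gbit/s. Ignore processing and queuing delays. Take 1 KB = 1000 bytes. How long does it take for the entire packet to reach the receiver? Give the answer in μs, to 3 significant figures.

8.86 μs

L = 88000 bits.
Transmission delay = L/R = 88000 / 11000000000 = 8 μs.
Propagation delay = d/s = 172 m / 200000000 m/s = 0.86 μs.
Total = 8.86 μs.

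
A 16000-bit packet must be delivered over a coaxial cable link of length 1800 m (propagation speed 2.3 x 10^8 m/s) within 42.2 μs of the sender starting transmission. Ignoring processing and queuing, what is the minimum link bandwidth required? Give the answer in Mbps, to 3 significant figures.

465 Mbps

Propagation delay = 1800 / 2.3e+08 = 7.82609 μs.
Transmission budget = 42.2 − 7.82609 = 34.3739 μs.
R ≥ L / t_tx = 16000 bits / 3.43739e-05 s = 465 Mbps.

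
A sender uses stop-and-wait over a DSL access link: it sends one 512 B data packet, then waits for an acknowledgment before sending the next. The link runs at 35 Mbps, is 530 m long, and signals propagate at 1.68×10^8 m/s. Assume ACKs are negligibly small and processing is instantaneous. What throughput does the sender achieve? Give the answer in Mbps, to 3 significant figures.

t_tx = L/R = 4096/35000000 = 0.000117029 s.
t_prop = 530/168000000 = 3.15476e-06 s; RTT = 6.30952e-06 s.
Cycle = t_tx + RTT = 0.000123338 s.
Throughput = L / cycle = 4096 / 0.000123338 = 33.2 Mbps.

33.2 Mbps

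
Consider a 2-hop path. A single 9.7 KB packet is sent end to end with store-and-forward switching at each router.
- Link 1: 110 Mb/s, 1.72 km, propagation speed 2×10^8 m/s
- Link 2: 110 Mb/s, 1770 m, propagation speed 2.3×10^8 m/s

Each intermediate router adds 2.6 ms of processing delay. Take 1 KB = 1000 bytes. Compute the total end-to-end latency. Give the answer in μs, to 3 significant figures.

L = 77600 bits.
Transmission delay per hop = L/R = 77600/110000000 = 705.455 μs; 2 hops → 1410.91 μs.
Propagation delays (d/s per hop): 8.6, 7.69565 μs; sum = 16.2957 μs.
Processing at 1 router(s): 1 × 2.6 ms = 2600 μs.
End-to-end = 4030 μs.

4030 μs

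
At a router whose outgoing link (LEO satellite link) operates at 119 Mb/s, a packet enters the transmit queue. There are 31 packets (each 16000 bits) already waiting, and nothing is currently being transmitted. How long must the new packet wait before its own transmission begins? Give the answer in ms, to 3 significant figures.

4.17 ms

Each queued packet: L/R = 16000/119000000 = 0.134454 ms.
31 queued → 4.16807 ms.
Queuing delay = 4.17 ms.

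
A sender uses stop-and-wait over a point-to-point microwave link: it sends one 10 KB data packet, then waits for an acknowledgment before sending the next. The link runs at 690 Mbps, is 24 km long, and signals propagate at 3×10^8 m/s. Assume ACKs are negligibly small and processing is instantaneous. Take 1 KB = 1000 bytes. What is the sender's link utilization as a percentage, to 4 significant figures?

42.02 %

t_tx = L/R = 80000/690000000 = 0.000115942 s.
t_prop = 24000/300000000 = 8e-05 s; RTT = 0.00016 s.
Cycle = t_tx + RTT = 0.000275942 s.
Utilization = t_tx / cycle = 0.000115942/0.000275942 = 42.02 %.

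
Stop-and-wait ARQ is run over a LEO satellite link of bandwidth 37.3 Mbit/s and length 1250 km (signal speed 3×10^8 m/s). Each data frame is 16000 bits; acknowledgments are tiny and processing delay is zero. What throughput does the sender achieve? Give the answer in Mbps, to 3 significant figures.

t_tx = L/R = 16000/37300000 = 0.000428954 s.
t_prop = 1250000/300000000 = 0.00416667 s; RTT = 0.00833333 s.
Cycle = t_tx + RTT = 0.00876229 s.
Throughput = L / cycle = 16000 / 0.00876229 = 1.83 Mbps.

1.83 Mbps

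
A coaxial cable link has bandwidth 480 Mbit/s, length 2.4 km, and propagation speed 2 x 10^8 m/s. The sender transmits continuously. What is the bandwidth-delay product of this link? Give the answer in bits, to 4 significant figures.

Propagation delay = 2400 / 200000000 = 1.2e-05 s.
BDP = R × t_prop = 480000000 × 1.2e-05 = 5760 bits.

5760 bits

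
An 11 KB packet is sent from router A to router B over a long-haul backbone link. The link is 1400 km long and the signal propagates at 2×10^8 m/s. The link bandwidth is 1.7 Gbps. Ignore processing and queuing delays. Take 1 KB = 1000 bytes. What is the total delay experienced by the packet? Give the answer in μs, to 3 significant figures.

L = 88000 bits.
Transmission delay = L/R = 88000 / 1700000000 = 51.7647 μs.
Propagation delay = d/s = 1400000 m / 200000000 m/s = 7000 μs.
Total = 7050 μs.

7050 μs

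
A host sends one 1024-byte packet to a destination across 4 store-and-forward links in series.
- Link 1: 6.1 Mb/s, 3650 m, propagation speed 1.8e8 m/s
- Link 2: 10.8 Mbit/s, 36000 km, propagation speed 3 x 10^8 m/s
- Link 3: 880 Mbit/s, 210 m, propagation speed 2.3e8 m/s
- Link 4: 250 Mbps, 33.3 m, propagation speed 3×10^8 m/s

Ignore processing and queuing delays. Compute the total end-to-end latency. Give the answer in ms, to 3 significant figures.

L = 1024 × 8 = 8192 bits.
Transmission delays (L/R per hop): 1.34295, 0.758519, 0.00930909, 0.032768 ms; sum = 2.14355 ms.
Propagation delays (d/s per hop): 0.0202778, 120, 0.000913043, 0.000111 ms; sum = 120.021 ms.
End-to-end = 122 ms.

122 ms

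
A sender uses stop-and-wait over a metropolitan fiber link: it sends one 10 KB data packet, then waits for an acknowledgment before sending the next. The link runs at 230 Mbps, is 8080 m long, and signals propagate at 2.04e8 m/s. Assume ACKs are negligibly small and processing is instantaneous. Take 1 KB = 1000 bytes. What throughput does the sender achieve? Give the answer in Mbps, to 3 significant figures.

187 Mbps

t_tx = L/R = 80000/230000000 = 0.000347826 s.
t_prop = 8080/204000000 = 3.96078e-05 s; RTT = 7.92157e-05 s.
Cycle = t_tx + RTT = 0.000427042 s.
Throughput = L / cycle = 80000 / 0.000427042 = 187 Mbps.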